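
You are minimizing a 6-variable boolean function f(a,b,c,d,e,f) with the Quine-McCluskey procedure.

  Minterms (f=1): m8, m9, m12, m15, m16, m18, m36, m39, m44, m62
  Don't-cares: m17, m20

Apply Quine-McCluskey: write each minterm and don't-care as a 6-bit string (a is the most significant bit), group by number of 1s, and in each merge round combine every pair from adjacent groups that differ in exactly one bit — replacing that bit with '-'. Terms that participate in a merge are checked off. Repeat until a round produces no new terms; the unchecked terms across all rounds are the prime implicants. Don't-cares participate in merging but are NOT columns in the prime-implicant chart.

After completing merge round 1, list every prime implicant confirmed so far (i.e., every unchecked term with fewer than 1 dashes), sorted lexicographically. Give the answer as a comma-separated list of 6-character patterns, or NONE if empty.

001111, 100111, 111110

size-2^0 implicants → 001000(✓)  001001(✓)  001100(✓)  001111  010000(✓)  010001(✓)  010010(✓)  010100(✓)  100100(✓)  100111  101100(✓)  111110
size-2^1 implicants → -01100  001-00  00100-  010-00  0100-0  01000-  10-100
Unchecked terms (primes): -01100, 001-00, 00100-, 001111, 010-00, 0100-0, 01000-, 10-100, 100111, 111110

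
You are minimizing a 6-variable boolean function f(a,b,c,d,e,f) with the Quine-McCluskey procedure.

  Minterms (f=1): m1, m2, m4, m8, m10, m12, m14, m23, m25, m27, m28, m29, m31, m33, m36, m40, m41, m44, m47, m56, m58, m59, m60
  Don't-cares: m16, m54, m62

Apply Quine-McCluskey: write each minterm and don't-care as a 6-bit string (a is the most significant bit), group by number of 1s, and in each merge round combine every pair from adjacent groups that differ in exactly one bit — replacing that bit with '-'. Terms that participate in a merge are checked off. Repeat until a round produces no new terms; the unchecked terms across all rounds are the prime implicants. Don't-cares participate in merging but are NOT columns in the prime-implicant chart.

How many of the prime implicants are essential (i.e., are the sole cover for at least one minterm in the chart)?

size-2^0 implicants → 000001(✓)  000010(✓)  000100(✓)  001000(✓)  001010(✓)  001100(✓)  001110(✓)  010000  010111(✓)  011001(✓)  011011(✓)  011100(✓)  011101(✓)  011111(✓)  100001(✓)  100100(✓)  101000(✓)  101001(✓)  101100(✓)  101111  110110(✓)  111000(✓)  111010(✓)  111011(✓)  111100(✓)  111110(✓)
size-2^1 implicants → -00001  -00100(✓)  -01000(✓)  -01100(✓)  -11011  -11100(✓)  0-1100(✓)  00-010  00-100(✓)  001-00(✓)  001-10(✓)  0010-0(✓)  0011-0(✓)  01-111  011-01(✓)  011-11(✓)  0110-1(✓)  0111-1(✓)  01110-  1-1000(✓)  1-1100(✓)  10-001  10-100(✓)  101-00(✓)  10100-  11-110  111-00(✓)  111-10(✓)  1110-0(✓)  11101-  1111-0(✓)
size-2^2 implicants → --1100  -0-100  -01-00  001--0  011--1  1-1-00  111--0
Unchecked terms (primes): --1100, -0-100, -00001, -01-00, -11011, 00-010, 001--0, 01-111, 010000, 011--1, 01110-, 1-1-00, 10-001, 10100-, 101111, 11-110, 111--0, 11101-
Minterm coverage:
  m1 ⊆ -00001 [E]
  m2 ⊆ 00-010 [E]
  m4 ⊆ -0-100 [E]
  m8 ⊆ -01-00,001--0
  m10 ⊆ 00-010,001--0
  m12 ⊆ --1100,-0-100,-01-00,001--0
  m14 ⊆ 001--0 [E]
  m23 ⊆ 01-111 [E]
  m25 ⊆ 011--1 [E]
  m27 ⊆ -11011,011--1
  m28 ⊆ --1100,01110-
  m29 ⊆ 011--1,01110-
  m31 ⊆ 01-111,011--1
  m33 ⊆ -00001,10-001
  m36 ⊆ -0-100 [E]
  m40 ⊆ -01-00,1-1-00,10100-
  m41 ⊆ 10-001,10100-
  m44 ⊆ --1100,-0-100,-01-00,1-1-00
  m47 ⊆ 101111 [E]
  m56 ⊆ 1-1-00,111--0
  m58 ⊆ 111--0,11101-
  m59 ⊆ -11011,11101-
  m60 ⊆ --1100,1-1-00,111--0
E = {-0-100, -00001, 00-010, 001--0, 01-111, 011--1, 101111}

7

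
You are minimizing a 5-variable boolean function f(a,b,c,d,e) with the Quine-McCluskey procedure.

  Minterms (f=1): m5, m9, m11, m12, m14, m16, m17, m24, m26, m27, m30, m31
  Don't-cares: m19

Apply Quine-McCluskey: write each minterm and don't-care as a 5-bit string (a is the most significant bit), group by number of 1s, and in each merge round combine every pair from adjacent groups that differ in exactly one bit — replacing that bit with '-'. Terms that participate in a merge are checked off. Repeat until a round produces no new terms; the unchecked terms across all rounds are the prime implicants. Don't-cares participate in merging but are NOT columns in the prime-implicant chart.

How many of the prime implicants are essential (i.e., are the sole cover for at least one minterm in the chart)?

4

Round 0: 00101 01001✓ 01011✓ 01100✓ 01110✓ 10000✓ 10001✓ 10011✓ 11000✓ 11010✓ 11011✓ 11110✓ 11111✓
Round 1: -1011 -1110 010-1 011-0 1-000 1-011 100-1 1000- 11-10✓ 11-11✓ 110-0 1101-✓ 1111-✓
Round 2: 11-1-
PIs = {-1011, -1110, 00101, 010-1, 011-0, 1-000, 1-011, 100-1, 1000-, 11-1-, 110-0}
Coverage chart:
  m5: 00101 ←essential
  m9: 010-1 ←essential
  m11: -1011,010-1
  m12: 011-0 ←essential
  m14: -1110,011-0
  m16: 1-000,1000-
  m17: 100-1,1000-
  m24: 1-000,110-0
  m26: 11-1-,110-0
  m27: -1011,1-011,11-1-
  m30: -1110,11-1-
  m31: 11-1- ←essential
Essential: 00101, 010-1, 011-0, 11-1-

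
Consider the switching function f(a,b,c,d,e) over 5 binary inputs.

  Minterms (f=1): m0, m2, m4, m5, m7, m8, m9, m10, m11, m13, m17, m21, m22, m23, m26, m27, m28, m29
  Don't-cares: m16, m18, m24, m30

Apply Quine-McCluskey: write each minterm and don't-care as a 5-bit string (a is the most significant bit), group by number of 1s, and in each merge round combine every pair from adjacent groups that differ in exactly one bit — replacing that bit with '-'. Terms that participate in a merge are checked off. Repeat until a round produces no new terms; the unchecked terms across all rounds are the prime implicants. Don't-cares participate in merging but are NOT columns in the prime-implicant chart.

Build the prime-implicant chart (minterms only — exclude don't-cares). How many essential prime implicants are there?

3

[col 0] 00000*, 00010*, 00100*, 00101*, 00111*, 01000*, 01001*, 01010*, 01011*, 01101*, 10000*, 10001*, 10010*, 10101*, 10110*, 10111*, 11000*, 11010*, 11011*, 11100*, 11101*, 11110*
[col 1] -0000*, -0010*, -0101*, -0111*, -1000*, -1010*, -1011*, -1101*, 0-000*, 0-010*, 0-101*, 00-00, 000-0*, 001-1*, 0010-, 01-01, 010-0*, 010-1*, 0100-*, 0101-*, 1-000*, 1-010*, 1-101*, 1-110*, 10-01, 10-10*, 100-0*, 1000-, 101-1*, 1011-, 11-00*, 11-10*, 110-0*, 1101-*, 111-0*, 1110-
[col 2] --000*, --010*, --101, -00-0*, -01-1, -10-0*, -101-, 0-0-0*, 010--, 1--10, 1-0-0*, 11--0
[col 3] --0-0
Prime implicants: --0-0, --101, -01-1, -101-, 00-00, 0010-, 01-01, 010--, 1--10, 10-01, 1000-, 1011-, 11--0, 1110-
PI chart (minterm → PIs covering it):
  0 | --0-0,00-00
  2 | --0-0  (sole → essential)
  4 | 00-00,0010-
  5 | --101,-01-1,0010-
  7 | -01-1  (sole → essential)
  8 | --0-0,010--
  9 | 01-01,010--
  10 | --0-0,-101-,010--
  11 | -101-,010--
  13 | --101,01-01
  17 | 10-01,1000-
  21 | --101,-01-1,10-01
  22 | 1--10,1011-
  23 | -01-1,1011-
  26 | --0-0,-101-,1--10,11--0
  27 | -101-  (sole → essential)
  28 | 11--0,1110-
  29 | --101,1110-
Essential prime implicants: --0-0, -01-1, -101-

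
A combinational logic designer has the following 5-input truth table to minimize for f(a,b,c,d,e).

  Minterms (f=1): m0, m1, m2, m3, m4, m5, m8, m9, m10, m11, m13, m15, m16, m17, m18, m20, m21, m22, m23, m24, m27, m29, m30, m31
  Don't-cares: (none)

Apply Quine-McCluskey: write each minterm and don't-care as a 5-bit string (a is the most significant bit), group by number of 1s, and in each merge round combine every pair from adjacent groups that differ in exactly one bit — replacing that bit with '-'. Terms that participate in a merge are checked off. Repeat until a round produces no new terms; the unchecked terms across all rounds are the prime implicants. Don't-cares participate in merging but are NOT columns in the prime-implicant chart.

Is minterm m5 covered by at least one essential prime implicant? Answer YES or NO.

YES

[col 0] 00000*, 00001*, 00010*, 00011*, 00100*, 00101*, 01000*, 01001*, 01010*, 01011*, 01101*, 01111*, 10000*, 10001*, 10010*, 10100*, 10101*, 10110*, 10111*, 11000*, 11011*, 11101*, 11110*, 11111*
[col 1] -0000*, -0001*, -0010*, -0100*, -0101*, -1000*, -1011*, -1101*, -1111*, 0-000*, 0-001*, 0-010*, 0-011*, 0-101*, 00-00*, 00-01*, 000-0*, 000-1*, 0000-*, 0001-*, 0010-*, 01-01*, 01-11*, 010-0*, 010-1*, 0100-*, 0101-*, 011-1*, 1-000*, 1-101*, 1-110*, 1-111*, 10-00*, 10-01*, 10-10*, 100-0*, 1000-*, 101-0*, 101-1*, 1010-*, 1011-*, 11-11*, 111-1*, 1111-*
[col 2] --000, --101, -0-00*, -0-01*, -00-0, -000-*, -010-*, -1-11, -11-1, 0--01, 0-0-0*, 0-0-1*, 0-00-*, 0-01-*, 00-0-*, 000--*, 01--1, 010--*, 1-1-1, 1-11-, 10--0, 10-0-*, 101--
[col 3] -0-0-, 0-0--
Prime implicants: --000, --101, -0-0-, -00-0, -1-11, -11-1, 0--01, 0-0--, 01--1, 1-1-1, 1-11-, 10--0, 101--
PI chart (minterm → PIs covering it):
  0 | --000,-0-0-,-00-0,0-0--
  1 | -0-0-,0--01,0-0--
  2 | -00-0,0-0--
  3 | 0-0--  (sole → essential)
  4 | -0-0-  (sole → essential)
  5 | --101,-0-0-,0--01
  8 | --000,0-0--
  9 | 0--01,0-0--,01--1
  10 | 0-0--  (sole → essential)
  11 | -1-11,0-0--,01--1
  13 | --101,-11-1,0--01,01--1
  15 | -1-11,-11-1,01--1
  16 | --000,-0-0-,-00-0,10--0
  17 | -0-0-  (sole → essential)
  18 | -00-0,10--0
  20 | -0-0-,10--0,101--
  21 | --101,-0-0-,1-1-1,101--
  22 | 1-11-,10--0,101--
  23 | 1-1-1,1-11-,101--
  24 | --000  (sole → essential)
  27 | -1-11  (sole → essential)
  29 | --101,-11-1,1-1-1
  30 | 1-11-  (sole → essential)
  31 | -1-11,-11-1,1-1-1,1-11-
Essential prime implicants: --000, -0-0-, -1-11, 0-0--, 1-11-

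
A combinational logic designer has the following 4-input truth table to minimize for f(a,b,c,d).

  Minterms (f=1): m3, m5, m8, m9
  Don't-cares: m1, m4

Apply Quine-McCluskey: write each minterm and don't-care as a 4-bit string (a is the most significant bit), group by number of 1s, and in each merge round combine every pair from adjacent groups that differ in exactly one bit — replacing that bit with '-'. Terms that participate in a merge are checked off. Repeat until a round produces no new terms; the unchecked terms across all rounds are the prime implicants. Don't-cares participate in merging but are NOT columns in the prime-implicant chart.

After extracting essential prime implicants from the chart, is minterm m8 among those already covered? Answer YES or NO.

[col 0] 0001*, 0011*, 0100*, 0101*, 1000*, 1001*
[col 1] -001, 0-01, 00-1, 010-, 100-
Prime implicants: -001, 0-01, 00-1, 010-, 100-
PI chart (minterm → PIs covering it):
  3 | 00-1  (sole → essential)
  5 | 0-01,010-
  8 | 100-  (sole → essential)
  9 | -001,100-
Essential prime implicants: 00-1, 100-

YES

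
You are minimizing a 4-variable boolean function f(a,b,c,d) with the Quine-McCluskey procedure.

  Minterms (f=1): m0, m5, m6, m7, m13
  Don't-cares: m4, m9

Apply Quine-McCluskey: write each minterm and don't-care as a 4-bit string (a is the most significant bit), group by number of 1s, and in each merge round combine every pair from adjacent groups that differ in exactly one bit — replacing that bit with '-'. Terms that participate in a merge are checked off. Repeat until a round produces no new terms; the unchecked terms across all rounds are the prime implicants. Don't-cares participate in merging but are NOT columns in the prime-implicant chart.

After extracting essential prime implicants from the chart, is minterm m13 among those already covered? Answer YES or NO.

NO

[col 0] 0000*, 0100*, 0101*, 0110*, 0111*, 1001*, 1101*
[col 1] -101, 0-00, 01-0*, 01-1*, 010-*, 011-*, 1-01
[col 2] 01--
Prime implicants: -101, 0-00, 01--, 1-01
PI chart (minterm → PIs covering it):
  0 | 0-00  (sole → essential)
  5 | -101,01--
  6 | 01--  (sole → essential)
  7 | 01--  (sole → essential)
  13 | -101,1-01
Essential prime implicants: 0-00, 01--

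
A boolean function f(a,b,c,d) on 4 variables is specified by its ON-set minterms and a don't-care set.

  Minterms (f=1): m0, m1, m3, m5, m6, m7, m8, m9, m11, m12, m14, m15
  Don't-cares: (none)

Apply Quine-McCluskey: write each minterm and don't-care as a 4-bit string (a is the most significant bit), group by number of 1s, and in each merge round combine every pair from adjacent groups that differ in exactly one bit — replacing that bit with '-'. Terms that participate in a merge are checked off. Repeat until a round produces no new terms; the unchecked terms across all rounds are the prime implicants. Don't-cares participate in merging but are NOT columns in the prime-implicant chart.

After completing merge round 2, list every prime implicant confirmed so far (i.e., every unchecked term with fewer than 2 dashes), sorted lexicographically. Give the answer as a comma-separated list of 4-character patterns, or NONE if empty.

[col 0] 0000*, 0001*, 0011*, 0101*, 0110*, 0111*, 1000*, 1001*, 1011*, 1100*, 1110*, 1111*
[col 1] -000*, -001*, -011*, -110*, -111*, 0-01*, 0-11*, 00-1*, 000-*, 01-1*, 011-*, 1-00, 1-11*, 10-1*, 100-*, 11-0, 111-*
[col 2] --11, -0-1, -00-, -11-, 0--1
Prime implicants: --11, -0-1, -00-, -11-, 0--1, 1-00, 11-0

1-00, 11-0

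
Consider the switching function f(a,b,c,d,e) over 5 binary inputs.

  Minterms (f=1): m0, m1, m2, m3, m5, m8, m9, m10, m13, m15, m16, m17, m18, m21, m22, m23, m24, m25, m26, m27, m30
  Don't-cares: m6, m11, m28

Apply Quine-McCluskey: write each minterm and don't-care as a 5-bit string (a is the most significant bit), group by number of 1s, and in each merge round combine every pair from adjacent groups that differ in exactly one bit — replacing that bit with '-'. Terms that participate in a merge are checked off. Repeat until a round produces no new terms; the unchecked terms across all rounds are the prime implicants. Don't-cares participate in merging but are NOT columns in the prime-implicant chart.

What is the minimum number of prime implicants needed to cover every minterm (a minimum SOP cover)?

7

Round 0: 00000✓ 00001✓ 00010✓ 00011✓ 00101✓ 00110✓ 01000✓ 01001✓ 01010✓ 01011✓ 01101✓ 01111✓ 10000✓ 10001✓ 10010✓ 10101✓ 10110✓ 10111✓ 11000✓ 11001✓ 11010✓ 11011✓ 11100✓ 11110✓
Round 1: -0000✓ -0001✓ -0010✓ -0101✓ -0110✓ -1000✓ -1001✓ -1010✓ -1011✓ 0-000✓ 0-001✓ 0-010✓ 0-011✓ 0-101✓ 00-01✓ 00-10✓ 000-0✓ 000-1✓ 0000-✓ 0001-✓ 01-01✓ 01-11✓ 010-0✓ 010-1✓ 0100-✓ 0101-✓ 011-1✓ 1-000✓ 1-001✓ 1-010✓ 1-110✓ 10-01✓ 10-10✓ 100-0✓ 1000-✓ 101-1 1011- 11-00✓ 11-10✓ 110-0✓ 110-1✓ 1100-✓ 1101-✓ 111-0✓
Round 2: --000✓ --001✓ --010✓ -0-01 -0-10 -00-0✓ -000-✓ -10-0✓ -10-1✓ -100-✓ -101-✓ 0--01 0-0-0✓ 0-0-1✓ 0-00-✓ 0-01-✓ 000--✓ 01--1 010--✓ 1--10 1-0-0✓ 1-00-✓ 11--0 110--✓
Round 3: --0-0 --00- -10-- 0-0--
PIs = {--0-0, --00-, -0-01, -0-10, -10--, 0--01, 0-0--, 01--1, 1--10, 101-1, 1011-, 11--0}
Coverage chart:
  m0: --0-0,--00-,0-0--
  m1: --00-,-0-01,0--01,0-0--
  m2: --0-0,-0-10,0-0--
  m3: 0-0-- ←essential
  m5: -0-01,0--01
  m8: --0-0,--00-,-10--,0-0--
  m9: --00-,-10--,0--01,0-0--,01--1
  m10: --0-0,-10--,0-0--
  m13: 0--01,01--1
  m15: 01--1 ←essential
  m16: --0-0,--00-
  m17: --00-,-0-01
  m18: --0-0,-0-10,1--10
  m21: -0-01,101-1
  m22: -0-10,1--10,1011-
  m23: 101-1,1011-
  m24: --0-0,--00-,-10--,11--0
  m25: --00-,-10--
  m26: --0-0,-10--,1--10,11--0
  m27: -10-- ←essential
  m30: 1--10,11--0
Essential: -10--, 0-0--, 01--1
Petrick residual → --0-0, -0-01, 1--10, 101-1
Min cover (7 terms): c'e' + b'd'e + bc' + a'c' + a'be + ade' + ab'ce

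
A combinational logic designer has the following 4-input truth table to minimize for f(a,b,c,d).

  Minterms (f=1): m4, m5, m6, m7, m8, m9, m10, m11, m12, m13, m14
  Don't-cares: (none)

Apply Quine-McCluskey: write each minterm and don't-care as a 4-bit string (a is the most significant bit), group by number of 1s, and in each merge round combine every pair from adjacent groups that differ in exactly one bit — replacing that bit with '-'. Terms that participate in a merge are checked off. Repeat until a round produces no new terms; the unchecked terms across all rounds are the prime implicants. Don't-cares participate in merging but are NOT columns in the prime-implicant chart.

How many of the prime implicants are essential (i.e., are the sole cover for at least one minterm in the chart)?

Round 0: 0100✓ 0101✓ 0110✓ 0111✓ 1000✓ 1001✓ 1010✓ 1011✓ 1100✓ 1101✓ 1110✓
Round 1: -100✓ -101✓ -110✓ 01-0✓ 01-1✓ 010-✓ 011-✓ 1-00✓ 1-01✓ 1-10✓ 10-0✓ 10-1✓ 100-✓ 101-✓ 11-0✓ 110-✓
Round 2: -1-0 -10- 01-- 1--0 1-0- 10--
PIs = {-1-0, -10-, 01--, 1--0, 1-0-, 10--}
Coverage chart:
  m4: -1-0,-10-,01--
  m5: -10-,01--
  m6: -1-0,01--
  m7: 01-- ←essential
  m8: 1--0,1-0-,10--
  m9: 1-0-,10--
  m10: 1--0,10--
  m11: 10-- ←essential
  m12: -1-0,-10-,1--0,1-0-
  m13: -10-,1-0-
  m14: -1-0,1--0
Essential: 01--, 10--

2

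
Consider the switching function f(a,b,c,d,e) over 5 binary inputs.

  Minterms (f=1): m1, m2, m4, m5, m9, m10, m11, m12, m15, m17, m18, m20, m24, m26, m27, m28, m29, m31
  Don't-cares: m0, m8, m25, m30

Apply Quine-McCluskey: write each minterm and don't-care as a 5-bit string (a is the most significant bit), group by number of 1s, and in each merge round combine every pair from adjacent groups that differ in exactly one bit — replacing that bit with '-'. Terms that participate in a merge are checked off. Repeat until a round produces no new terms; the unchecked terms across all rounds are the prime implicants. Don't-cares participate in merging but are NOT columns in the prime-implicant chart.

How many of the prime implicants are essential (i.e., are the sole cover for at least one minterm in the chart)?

size-2^0 implicants → 00000(✓)  00001(✓)  00010(✓)  00100(✓)  00101(✓)  01000(✓)  01001(✓)  01010(✓)  01011(✓)  01100(✓)  01111(✓)  10001(✓)  10010(✓)  10100(✓)  11000(✓)  11001(✓)  11010(✓)  11011(✓)  11100(✓)  11101(✓)  11110(✓)  11111(✓)
size-2^1 implicants → -0001(✓)  -0010(✓)  -0100(✓)  -1000(✓)  -1001(✓)  -1010(✓)  -1011(✓)  -1100(✓)  -1111(✓)  0-000(✓)  0-001(✓)  0-010(✓)  0-100(✓)  00-00(✓)  00-01(✓)  000-0(✓)  0000-(✓)  0010-(✓)  01-00(✓)  01-11(✓)  010-0(✓)  010-1(✓)  0100-(✓)  0101-(✓)  1-001(✓)  1-010(✓)  1-100(✓)  11-00(✓)  11-01(✓)  11-10(✓)  11-11(✓)  110-0(✓)  110-1(✓)  1100-(✓)  1101-(✓)  111-0(✓)  111-1(✓)  1110-(✓)  1111-(✓)
size-2^2 implicants → --001  --010  --100  -1-00  -1-11  -10-0(✓)  -10-1(✓)  -100-(✓)  -101-(✓)  0--00  0-0-0  0-00-  00-0-  010--(✓)  11--0(✓)  11--1(✓)  11-0-(✓)  11-1-(✓)  110--(✓)  111--(✓)
size-2^3 implicants → -10--  11---
Unchecked terms (primes): --001, --010, --100, -1-00, -1-11, -10--, 0--00, 0-0-0, 0-00-, 00-0-, 11---
Minterm coverage:
  m1 ⊆ --001,0-00-,00-0-
  m2 ⊆ --010,0-0-0
  m4 ⊆ --100,0--00,00-0-
  m5 ⊆ 00-0- [E]
  m9 ⊆ --001,-10--,0-00-
  m10 ⊆ --010,-10--,0-0-0
  m11 ⊆ -1-11,-10--
  m12 ⊆ --100,-1-00,0--00
  m15 ⊆ -1-11 [E]
  m17 ⊆ --001 [E]
  m18 ⊆ --010 [E]
  m20 ⊆ --100 [E]
  m24 ⊆ -1-00,-10--,11---
  m26 ⊆ --010,-10--,11---
  m27 ⊆ -1-11,-10--,11---
  m28 ⊆ --100,-1-00,11---
  m29 ⊆ 11--- [E]
  m31 ⊆ -1-11,11---
E = {--001, --010, --100, -1-11, 00-0-, 11---}

6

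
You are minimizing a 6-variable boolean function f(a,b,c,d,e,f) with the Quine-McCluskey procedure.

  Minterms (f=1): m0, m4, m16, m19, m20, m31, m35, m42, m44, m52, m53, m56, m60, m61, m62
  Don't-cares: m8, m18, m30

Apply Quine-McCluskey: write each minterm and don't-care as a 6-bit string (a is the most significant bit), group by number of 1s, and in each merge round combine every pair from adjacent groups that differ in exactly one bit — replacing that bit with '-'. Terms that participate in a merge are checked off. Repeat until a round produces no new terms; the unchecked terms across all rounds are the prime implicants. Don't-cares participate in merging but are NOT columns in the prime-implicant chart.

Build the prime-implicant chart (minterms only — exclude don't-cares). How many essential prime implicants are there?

8

Round 0: 000000✓ 000100✓ 001000✓ 010000✓ 010010✓ 010011✓ 010100✓ 011110✓ 011111✓ 100011 101010 101100✓ 110100✓ 110101✓ 111000✓ 111100✓ 111101✓ 111110✓
Round 1: -10100 -11110 0-0000✓ 0-0100✓ 00-000 000-00✓ 010-00✓ 0100-0 01001- 01111- 1-1100 11-100✓ 11-101✓ 11010-✓ 111-00 1111-0 11110-✓
Round 2: 0-0-00 11-10-
PIs = {-10100, -11110, 0-0-00, 00-000, 0100-0, 01001-, 01111-, 1-1100, 100011, 101010, 11-10-, 111-00, 1111-0}
Coverage chart:
  m0: 0-0-00,00-000
  m4: 0-0-00 ←essential
  m16: 0-0-00,0100-0
  m19: 01001- ←essential
  m20: -10100,0-0-00
  m31: 01111- ←essential
  m35: 100011 ←essential
  m42: 101010 ←essential
  m44: 1-1100 ←essential
  m52: -10100,11-10-
  m53: 11-10- ←essential
  m56: 111-00 ←essential
  m60: 1-1100,11-10-,111-00,1111-0
  m61: 11-10- ←essential
  m62: -11110,1111-0
Essential: 0-0-00, 01001-, 01111-, 1-1100, 100011, 101010, 11-10-, 111-00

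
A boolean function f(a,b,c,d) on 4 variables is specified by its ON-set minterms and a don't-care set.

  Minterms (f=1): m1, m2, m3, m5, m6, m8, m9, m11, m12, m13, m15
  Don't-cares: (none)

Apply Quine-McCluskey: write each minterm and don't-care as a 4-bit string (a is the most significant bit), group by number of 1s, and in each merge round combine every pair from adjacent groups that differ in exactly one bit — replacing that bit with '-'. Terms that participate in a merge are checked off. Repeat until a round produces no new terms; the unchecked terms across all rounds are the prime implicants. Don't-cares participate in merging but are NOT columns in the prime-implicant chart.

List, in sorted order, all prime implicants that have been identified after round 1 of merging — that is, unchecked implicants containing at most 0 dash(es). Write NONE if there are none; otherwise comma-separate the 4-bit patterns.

NONE

size-2^0 implicants → 0001(✓)  0010(✓)  0011(✓)  0101(✓)  0110(✓)  1000(✓)  1001(✓)  1011(✓)  1100(✓)  1101(✓)  1111(✓)
size-2^1 implicants → -001(✓)  -011(✓)  -101(✓)  0-01(✓)  0-10  00-1(✓)  001-  1-00(✓)  1-01(✓)  1-11(✓)  10-1(✓)  100-(✓)  11-1(✓)  110-(✓)
size-2^2 implicants → --01  -0-1  1--1  1-0-
Unchecked terms (primes): --01, -0-1, 0-10, 001-, 1--1, 1-0-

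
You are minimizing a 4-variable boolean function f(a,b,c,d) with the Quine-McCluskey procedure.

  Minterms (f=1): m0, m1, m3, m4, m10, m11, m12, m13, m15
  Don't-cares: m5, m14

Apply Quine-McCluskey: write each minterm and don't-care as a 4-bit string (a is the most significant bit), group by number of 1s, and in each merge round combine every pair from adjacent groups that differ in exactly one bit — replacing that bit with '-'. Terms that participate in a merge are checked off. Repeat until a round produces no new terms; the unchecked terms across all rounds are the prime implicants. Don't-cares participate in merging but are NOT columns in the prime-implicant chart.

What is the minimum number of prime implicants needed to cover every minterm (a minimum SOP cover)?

4

size-2^0 implicants → 0000(✓)  0001(✓)  0011(✓)  0100(✓)  0101(✓)  1010(✓)  1011(✓)  1100(✓)  1101(✓)  1110(✓)  1111(✓)
size-2^1 implicants → -011  -100(✓)  -101(✓)  0-00(✓)  0-01(✓)  00-1  000-(✓)  010-(✓)  1-10(✓)  1-11(✓)  101-(✓)  11-0(✓)  11-1(✓)  110-(✓)  111-(✓)
size-2^2 implicants → -10-  0-0-  1-1-  11--
Unchecked terms (primes): -011, -10-, 0-0-, 00-1, 1-1-, 11--
Minterm coverage:
  m0 ⊆ 0-0- [E]
  m1 ⊆ 0-0-,00-1
  m3 ⊆ -011,00-1
  m4 ⊆ -10-,0-0-
  m10 ⊆ 1-1- [E]
  m11 ⊆ -011,1-1-
  m12 ⊆ -10-,11--
  m13 ⊆ -10-,11--
  m15 ⊆ 1-1-,11--
E = {0-0-, 1-1-}
Petrick residual → -011, -10-
Cover = b'cd + bc' + a'c' + ac  |cover|=4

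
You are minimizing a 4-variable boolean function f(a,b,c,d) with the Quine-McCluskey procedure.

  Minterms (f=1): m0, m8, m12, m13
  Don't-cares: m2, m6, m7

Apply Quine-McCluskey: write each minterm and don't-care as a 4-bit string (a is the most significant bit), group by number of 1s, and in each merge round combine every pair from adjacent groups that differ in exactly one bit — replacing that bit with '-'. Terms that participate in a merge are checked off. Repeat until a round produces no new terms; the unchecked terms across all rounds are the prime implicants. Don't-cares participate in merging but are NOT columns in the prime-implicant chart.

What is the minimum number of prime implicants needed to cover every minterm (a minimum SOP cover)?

2

size-2^0 implicants → 0000(✓)  0010(✓)  0110(✓)  0111(✓)  1000(✓)  1100(✓)  1101(✓)
size-2^1 implicants → -000  0-10  00-0  011-  1-00  110-
Unchecked terms (primes): -000, 0-10, 00-0, 011-, 1-00, 110-
Minterm coverage:
  m0 ⊆ -000,00-0
  m8 ⊆ -000,1-00
  m12 ⊆ 1-00,110-
  m13 ⊆ 110- [E]
E = {110-}
Petrick residual → -000
Cover = b'c'd' + abc'  |cover|=2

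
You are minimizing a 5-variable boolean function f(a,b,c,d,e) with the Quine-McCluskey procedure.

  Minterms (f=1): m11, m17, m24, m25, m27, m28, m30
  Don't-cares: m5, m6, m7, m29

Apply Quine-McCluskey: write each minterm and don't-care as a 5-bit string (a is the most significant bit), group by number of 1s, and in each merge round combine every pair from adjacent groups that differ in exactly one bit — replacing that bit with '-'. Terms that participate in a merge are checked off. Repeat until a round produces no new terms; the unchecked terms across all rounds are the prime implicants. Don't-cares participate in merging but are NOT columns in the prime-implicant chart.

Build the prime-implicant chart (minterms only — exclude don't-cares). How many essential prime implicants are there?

4

size-2^0 implicants → 00101(✓)  00110(✓)  00111(✓)  01011(✓)  10001(✓)  11000(✓)  11001(✓)  11011(✓)  11100(✓)  11101(✓)  11110(✓)
size-2^1 implicants → -1011  001-1  0011-  1-001  11-00(✓)  11-01(✓)  110-1  1100-(✓)  111-0  1110-(✓)
size-2^2 implicants → 11-0-
Unchecked terms (primes): -1011, 001-1, 0011-, 1-001, 11-0-, 110-1, 111-0
Minterm coverage:
  m11 ⊆ -1011 [E]
  m17 ⊆ 1-001 [E]
  m24 ⊆ 11-0- [E]
  m25 ⊆ 1-001,11-0-,110-1
  m27 ⊆ -1011,110-1
  m28 ⊆ 11-0-,111-0
  m30 ⊆ 111-0 [E]
E = {-1011, 1-001, 11-0-, 111-0}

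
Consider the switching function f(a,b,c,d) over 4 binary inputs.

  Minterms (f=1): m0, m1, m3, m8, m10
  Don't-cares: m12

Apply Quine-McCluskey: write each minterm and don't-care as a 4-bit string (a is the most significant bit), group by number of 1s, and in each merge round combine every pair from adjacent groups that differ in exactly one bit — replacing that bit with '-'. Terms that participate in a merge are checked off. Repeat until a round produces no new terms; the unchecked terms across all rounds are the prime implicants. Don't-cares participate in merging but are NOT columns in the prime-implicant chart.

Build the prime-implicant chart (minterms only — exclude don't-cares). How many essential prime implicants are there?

2

[col 0] 0000*, 0001*, 0011*, 1000*, 1010*, 1100*
[col 1] -000, 00-1, 000-, 1-00, 10-0
Prime implicants: -000, 00-1, 000-, 1-00, 10-0
PI chart (minterm → PIs covering it):
  0 | -000,000-
  1 | 00-1,000-
  3 | 00-1  (sole → essential)
  8 | -000,1-00,10-0
  10 | 10-0  (sole → essential)
Essential prime implicants: 00-1, 10-0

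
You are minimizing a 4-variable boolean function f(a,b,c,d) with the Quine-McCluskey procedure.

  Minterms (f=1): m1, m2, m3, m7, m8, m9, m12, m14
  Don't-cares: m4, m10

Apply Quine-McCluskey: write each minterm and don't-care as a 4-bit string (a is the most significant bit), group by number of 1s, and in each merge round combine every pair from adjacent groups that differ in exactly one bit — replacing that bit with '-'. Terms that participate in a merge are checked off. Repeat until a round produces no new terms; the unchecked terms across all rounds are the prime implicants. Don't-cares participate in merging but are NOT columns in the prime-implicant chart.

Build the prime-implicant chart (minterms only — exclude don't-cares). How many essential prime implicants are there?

2

Round 0: 0001✓ 0010✓ 0011✓ 0100✓ 0111✓ 1000✓ 1001✓ 1010✓ 1100✓ 1110✓
Round 1: -001 -010 -100 0-11 00-1 001- 1-00✓ 1-10✓ 10-0✓ 100- 11-0✓
Round 2: 1--0
PIs = {-001, -010, -100, 0-11, 00-1, 001-, 1--0, 100-}
Coverage chart:
  m1: -001,00-1
  m2: -010,001-
  m3: 0-11,00-1,001-
  m7: 0-11 ←essential
  m8: 1--0,100-
  m9: -001,100-
  m12: -100,1--0
  m14: 1--0 ←essential
Essential: 0-11, 1--0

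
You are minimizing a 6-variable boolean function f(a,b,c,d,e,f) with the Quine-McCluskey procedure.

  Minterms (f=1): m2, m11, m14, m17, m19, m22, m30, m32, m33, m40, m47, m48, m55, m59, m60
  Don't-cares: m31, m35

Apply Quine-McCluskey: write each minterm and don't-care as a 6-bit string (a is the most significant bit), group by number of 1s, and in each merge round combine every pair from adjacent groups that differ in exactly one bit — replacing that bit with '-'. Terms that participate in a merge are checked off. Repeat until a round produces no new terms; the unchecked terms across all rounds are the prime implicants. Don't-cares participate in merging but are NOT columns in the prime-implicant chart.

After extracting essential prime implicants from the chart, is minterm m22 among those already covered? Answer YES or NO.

Round 0: 000010 001011 001110✓ 010001✓ 010011✓ 010110✓ 011110✓ 011111✓ 100000✓ 100001✓ 100011✓ 101000✓ 101111 110000✓ 110111 111011 111100
Round 1: 0-1110 01-110 0100-1 01111- 1-0000 10-000 1000-1 10000-
PIs = {0-1110, 000010, 001011, 01-110, 0100-1, 01111-, 1-0000, 10-000, 1000-1, 10000-, 101111, 110111, 111011, 111100}
Coverage chart:
  m2: 000010 ←essential
  m11: 001011 ←essential
  m14: 0-1110 ←essential
  m17: 0100-1 ←essential
  m19: 0100-1 ←essential
  m22: 01-110 ←essential
  m30: 0-1110,01-110,01111-
  m32: 1-0000,10-000,10000-
  m33: 1000-1,10000-
  m40: 10-000 ←essential
  m47: 101111 ←essential
  m48: 1-0000 ←essential
  m55: 110111 ←essential
  m59: 111011 ←essential
  m60: 111100 ←essential
Essential: 0-1110, 000010, 001011, 01-110, 0100-1, 1-0000, 10-000, 101111, 110111, 111011, 111100

YES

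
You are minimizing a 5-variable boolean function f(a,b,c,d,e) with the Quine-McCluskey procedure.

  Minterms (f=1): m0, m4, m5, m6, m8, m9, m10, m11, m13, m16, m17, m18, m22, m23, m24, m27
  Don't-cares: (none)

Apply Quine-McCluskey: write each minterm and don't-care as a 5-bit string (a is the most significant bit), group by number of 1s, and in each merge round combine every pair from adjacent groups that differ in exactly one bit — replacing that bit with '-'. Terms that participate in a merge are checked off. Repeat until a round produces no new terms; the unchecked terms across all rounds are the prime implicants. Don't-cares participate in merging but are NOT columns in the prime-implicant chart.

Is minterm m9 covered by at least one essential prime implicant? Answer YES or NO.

size-2^0 implicants → 00000(✓)  00100(✓)  00101(✓)  00110(✓)  01000(✓)  01001(✓)  01010(✓)  01011(✓)  01101(✓)  10000(✓)  10001(✓)  10010(✓)  10110(✓)  10111(✓)  11000(✓)  11011(✓)
size-2^1 implicants → -0000(✓)  -0110  -1000(✓)  -1011  0-000(✓)  0-101  00-00  001-0  0010-  01-01  010-0(✓)  010-1(✓)  0100-(✓)  0101-(✓)  1-000(✓)  10-10  100-0  1000-  1011-
size-2^2 implicants → --000  010--
Unchecked terms (primes): --000, -0110, -1011, 0-101, 00-00, 001-0, 0010-, 01-01, 010--, 10-10, 100-0, 1000-, 1011-
Minterm coverage:
  m0 ⊆ --000,00-00
  m4 ⊆ 00-00,001-0,0010-
  m5 ⊆ 0-101,0010-
  m6 ⊆ -0110,001-0
  m8 ⊆ --000,010--
  m9 ⊆ 01-01,010--
  m10 ⊆ 010-- [E]
  m11 ⊆ -1011,010--
  m13 ⊆ 0-101,01-01
  m16 ⊆ --000,100-0,1000-
  m17 ⊆ 1000- [E]
  m18 ⊆ 10-10,100-0
  m22 ⊆ -0110,10-10,1011-
  m23 ⊆ 1011- [E]
  m24 ⊆ --000 [E]
  m27 ⊆ -1011 [E]
E = {--000, -1011, 010--, 1000-, 1011-}

YES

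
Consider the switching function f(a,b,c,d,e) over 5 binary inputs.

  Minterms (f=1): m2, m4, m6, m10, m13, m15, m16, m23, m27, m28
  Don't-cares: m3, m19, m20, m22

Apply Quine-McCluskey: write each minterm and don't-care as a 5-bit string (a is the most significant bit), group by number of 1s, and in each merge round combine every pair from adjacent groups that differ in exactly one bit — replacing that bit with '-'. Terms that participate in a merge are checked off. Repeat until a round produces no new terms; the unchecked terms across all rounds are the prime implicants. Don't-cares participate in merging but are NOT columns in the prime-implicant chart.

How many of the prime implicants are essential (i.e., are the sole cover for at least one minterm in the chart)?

6

size-2^0 implicants → 00010(✓)  00011(✓)  00100(✓)  00110(✓)  01010(✓)  01101(✓)  01111(✓)  10000(✓)  10011(✓)  10100(✓)  10110(✓)  10111(✓)  11011(✓)  11100(✓)
size-2^1 implicants → -0011  -0100(✓)  -0110(✓)  0-010  00-10  0001-  001-0(✓)  011-1  1-011  1-100  10-00  10-11  101-0(✓)  1011-
size-2^2 implicants → -01-0
Unchecked terms (primes): -0011, -01-0, 0-010, 00-10, 0001-, 011-1, 1-011, 1-100, 10-00, 10-11, 1011-
Minterm coverage:
  m2 ⊆ 0-010,00-10,0001-
  m4 ⊆ -01-0 [E]
  m6 ⊆ -01-0,00-10
  m10 ⊆ 0-010 [E]
  m13 ⊆ 011-1 [E]
  m15 ⊆ 011-1 [E]
  m16 ⊆ 10-00 [E]
  m23 ⊆ 10-11,1011-
  m27 ⊆ 1-011 [E]
  m28 ⊆ 1-100 [E]
E = {-01-0, 0-010, 011-1, 1-011, 1-100, 10-00}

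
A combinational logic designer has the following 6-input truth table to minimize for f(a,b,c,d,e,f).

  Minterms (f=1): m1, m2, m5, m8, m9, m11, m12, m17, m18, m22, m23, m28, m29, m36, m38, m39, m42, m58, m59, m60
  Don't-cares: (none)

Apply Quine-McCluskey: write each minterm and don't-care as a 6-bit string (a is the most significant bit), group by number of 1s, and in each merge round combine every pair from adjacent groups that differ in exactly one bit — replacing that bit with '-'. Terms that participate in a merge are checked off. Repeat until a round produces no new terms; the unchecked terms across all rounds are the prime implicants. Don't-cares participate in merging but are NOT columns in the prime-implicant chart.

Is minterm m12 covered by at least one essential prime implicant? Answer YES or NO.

NO

[col 0] 000001*, 000010*, 000101*, 001000*, 001001*, 001011*, 001100*, 010001*, 010010*, 010110*, 010111*, 011100*, 011101*, 100100*, 100110*, 100111*, 101010*, 111010*, 111011*, 111100*
[col 1] -11100, 0-0001, 0-0010, 0-1100, 00-001, 000-01, 001-00, 0010-1, 00100-, 010-10, 01011-, 01110-, 1-1010, 1001-0, 10011-, 11101-
Prime implicants: -11100, 0-0001, 0-0010, 0-1100, 00-001, 000-01, 001-00, 0010-1, 00100-, 010-10, 01011-, 01110-, 1-1010, 1001-0, 10011-, 11101-
PI chart (minterm → PIs covering it):
  1 | 0-0001,00-001,000-01
  2 | 0-0010  (sole → essential)
  5 | 000-01  (sole → essential)
  8 | 001-00,00100-
  9 | 00-001,0010-1,00100-
  11 | 0010-1  (sole → essential)
  12 | 0-1100,001-00
  17 | 0-0001  (sole → essential)
  18 | 0-0010,010-10
  22 | 010-10,01011-
  23 | 01011-  (sole → essential)
  28 | -11100,0-1100,01110-
  29 | 01110-  (sole → essential)
  36 | 1001-0  (sole → essential)
  38 | 1001-0,10011-
  39 | 10011-  (sole → essential)
  42 | 1-1010  (sole → essential)
  58 | 1-1010,11101-
  59 | 11101-  (sole → essential)
  60 | -11100  (sole → essential)
Essential prime implicants: -11100, 0-0001, 0-0010, 000-01, 0010-1, 01011-, 01110-, 1-1010, 1001-0, 10011-, 11101-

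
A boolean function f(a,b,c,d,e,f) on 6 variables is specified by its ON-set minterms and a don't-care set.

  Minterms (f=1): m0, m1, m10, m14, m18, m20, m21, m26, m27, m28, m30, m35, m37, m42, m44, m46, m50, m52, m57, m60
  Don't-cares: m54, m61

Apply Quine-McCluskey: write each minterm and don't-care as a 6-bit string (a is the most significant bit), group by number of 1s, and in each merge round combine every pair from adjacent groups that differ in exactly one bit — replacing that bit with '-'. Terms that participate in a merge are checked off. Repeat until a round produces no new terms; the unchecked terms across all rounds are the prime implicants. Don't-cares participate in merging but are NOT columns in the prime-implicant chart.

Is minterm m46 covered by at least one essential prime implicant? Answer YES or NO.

Round 0: 000000✓ 000001✓ 001010✓ 001110✓ 010010✓ 010100✓ 010101✓ 011010✓ 011011✓ 011100✓ 011110✓ 100011 100101 101010✓ 101100✓ 101110✓ 110010✓ 110100✓ 110110✓ 111001✓ 111100✓ 111101✓
Round 1: -01010✓ -01110✓ -10010 -10100✓ -11100✓ 0-1010✓ 0-1110✓ 00000- 001-10✓ 01-010 01-100✓ 01010- 011-10✓ 01101- 0111-0 1-1100 101-10✓ 1011-0 11-100✓ 110-10 1101-0 111-01 11110-
Round 2: -01-10 -1-100 0-1-10
PIs = {-01-10, -1-100, -10010, 0-1-10, 00000-, 01-010, 01010-, 01101-, 0111-0, 1-1100, 100011, 100101, 1011-0, 110-10, 1101-0, 111-01, 11110-}
Coverage chart:
  m0: 00000- ←essential
  m1: 00000- ←essential
  m10: -01-10,0-1-10
  m14: -01-10,0-1-10
  m18: -10010,01-010
  m20: -1-100,01010-
  m21: 01010- ←essential
  m26: 0-1-10,01-010,01101-
  m27: 01101- ←essential
  m28: -1-100,0111-0
  m30: 0-1-10,0111-0
  m35: 100011 ←essential
  m37: 100101 ←essential
  m42: -01-10 ←essential
  m44: 1-1100,1011-0
  m46: -01-10,1011-0
  m50: -10010,110-10
  m52: -1-100,1101-0
  m57: 111-01 ←essential
  m60: -1-100,1-1100,11110-
Essential: -01-10, 00000-, 01010-, 01101-, 100011, 100101, 111-01

YES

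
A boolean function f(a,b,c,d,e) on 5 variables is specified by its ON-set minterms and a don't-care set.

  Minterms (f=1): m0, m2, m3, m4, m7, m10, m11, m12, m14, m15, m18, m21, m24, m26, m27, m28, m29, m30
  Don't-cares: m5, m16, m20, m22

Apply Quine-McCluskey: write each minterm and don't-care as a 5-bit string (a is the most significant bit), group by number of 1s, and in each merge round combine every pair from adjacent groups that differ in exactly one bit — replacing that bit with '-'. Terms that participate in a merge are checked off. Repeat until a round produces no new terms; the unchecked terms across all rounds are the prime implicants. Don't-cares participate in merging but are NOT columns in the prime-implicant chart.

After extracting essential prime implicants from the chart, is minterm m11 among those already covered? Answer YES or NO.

YES

[col 0] 00000*, 00010*, 00011*, 00100*, 00101*, 00111*, 01010*, 01011*, 01100*, 01110*, 01111*, 10000*, 10010*, 10100*, 10101*, 10110*, 11000*, 11010*, 11011*, 11100*, 11101*, 11110*
[col 1] -0000*, -0010*, -0100*, -0101*, -1010*, -1011*, -1100*, -1110*, 0-010*, 0-011*, 0-100*, 0-111*, 00-00*, 00-11*, 000-0*, 0001-*, 001-1, 0010-*, 01-10*, 01-11*, 0101-*, 011-0*, 0111-*, 1-000*, 1-010*, 1-100*, 1-101*, 1-110*, 10-00*, 10-10*, 100-0*, 101-0*, 1010-*, 11-00*, 11-10*, 110-0*, 1101-*, 111-0*, 1110-*
[col 2] --010, --100, -0-00, -00-0, -010-, -1-10, -101-, -11-0, 0--11, 0-01-, 01-1-, 1--00*, 1--10*, 1-0-0*, 1-1-0*, 1-10-, 10--0*, 11--0*
[col 3] 1---0
Prime implicants: --010, --100, -0-00, -00-0, -010-, -1-10, -101-, -11-0, 0--11, 0-01-, 001-1, 01-1-, 1---0, 1-10-
PI chart (minterm → PIs covering it):
  0 | -0-00,-00-0
  2 | --010,-00-0,0-01-
  3 | 0--11,0-01-
  4 | --100,-0-00,-010-
  7 | 0--11,001-1
  10 | --010,-1-10,-101-,0-01-,01-1-
  11 | -101-,0--11,0-01-,01-1-
  12 | --100,-11-0
  14 | -1-10,-11-0,01-1-
  15 | 0--11,01-1-
  18 | --010,-00-0,1---0
  21 | -010-,1-10-
  24 | 1---0  (sole → essential)
  26 | --010,-1-10,-101-,1---0
  27 | -101-  (sole → essential)
  28 | --100,-11-0,1---0,1-10-
  29 | 1-10-  (sole → essential)
  30 | -1-10,-11-0,1---0
Essential prime implicants: -101-, 1---0, 1-10-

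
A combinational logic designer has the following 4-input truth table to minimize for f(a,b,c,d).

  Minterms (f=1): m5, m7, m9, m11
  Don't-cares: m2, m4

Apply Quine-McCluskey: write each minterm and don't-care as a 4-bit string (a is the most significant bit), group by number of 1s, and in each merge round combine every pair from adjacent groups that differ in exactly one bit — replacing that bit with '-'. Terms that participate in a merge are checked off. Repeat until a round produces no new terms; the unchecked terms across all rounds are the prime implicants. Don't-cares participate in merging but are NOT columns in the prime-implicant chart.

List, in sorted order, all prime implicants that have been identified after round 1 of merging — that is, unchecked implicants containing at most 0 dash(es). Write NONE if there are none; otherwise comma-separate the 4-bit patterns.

[col 0] 0010, 0100*, 0101*, 0111*, 1001*, 1011*
[col 1] 01-1, 010-, 10-1
Prime implicants: 0010, 01-1, 010-, 10-1

0010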